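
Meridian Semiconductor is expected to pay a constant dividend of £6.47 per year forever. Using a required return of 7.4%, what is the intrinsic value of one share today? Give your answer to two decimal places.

£87.43

Zero-growth DDM (perpetuity): P₀ = D/r = 6.47 / 0.074 = 87.4324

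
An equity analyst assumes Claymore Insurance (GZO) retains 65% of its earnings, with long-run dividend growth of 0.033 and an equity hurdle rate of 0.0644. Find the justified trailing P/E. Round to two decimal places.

Payout ratio b = 1 − 0.65 = 0.35.
Justified trailing P/E = b(1+g)/(r−g) = 0.35×(1+0.033)/(0.0644−0.033) = 11.5143

11.51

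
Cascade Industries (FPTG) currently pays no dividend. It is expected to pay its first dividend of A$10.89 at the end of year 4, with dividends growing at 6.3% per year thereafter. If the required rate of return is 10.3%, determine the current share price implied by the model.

Deferred-dividend DDM. At t=3 the remaining stream is a growing perpetuity with first payment D_4 = 10.89.
V_3 = D_4/(r−g) = 10.89/(0.103−0.063) = 272.2500
P₀ = V_3/(1+r)^3 = 272.2500/(1+0.103)^3 = 202.8810

A$202.88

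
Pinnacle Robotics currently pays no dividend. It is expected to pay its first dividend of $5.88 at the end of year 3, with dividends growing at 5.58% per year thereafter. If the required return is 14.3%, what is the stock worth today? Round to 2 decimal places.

$51.61

Deferred-dividend DDM. At t=2 the remaining stream is a growing perpetuity with first payment D_3 = 5.88.
V_2 = D_3/(r−g) = 5.88/(0.143−0.0558) = 67.4312
P₀ = V_2/(1+r)^2 = 67.4312/(1+0.143)^2 = 51.6141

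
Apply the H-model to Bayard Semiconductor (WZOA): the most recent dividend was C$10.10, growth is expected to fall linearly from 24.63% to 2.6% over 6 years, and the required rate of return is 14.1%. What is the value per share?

C$148.15

H-model: P₀ = D₀[(1+g_L) + H(g_S−g_L)]/(r−g_L), with H = 6/2 = 3.
P₀ = 10.10 × [(1+0.026) + 3×(0.2463−0.026)] / (0.141−0.026)
   = 10.10 × 1.6869 / 0.115 = 148.1538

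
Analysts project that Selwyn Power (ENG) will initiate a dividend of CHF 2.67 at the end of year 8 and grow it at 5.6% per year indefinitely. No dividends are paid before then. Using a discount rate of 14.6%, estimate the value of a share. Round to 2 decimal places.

CHF 11.43

Deferred-dividend DDM. At t=7 the remaining stream is a growing perpetuity with first payment D_8 = 2.67.
V_7 = D_8/(r−g) = 2.67/(0.146−0.056) = 29.6667
P₀ = V_7/(1+r)^7 = 29.6667/(1+0.146)^7 = 11.4282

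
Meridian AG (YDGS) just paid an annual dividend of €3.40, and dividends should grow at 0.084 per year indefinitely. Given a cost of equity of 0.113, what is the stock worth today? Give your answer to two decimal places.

€127.09

Gordon growth model: P₀ = D₁/(r − g). D₁ = 3.40 × (1 + 0.084) = 3.6856.
P₀ = 3.6856 / (0.113 − 0.084) = 3.6856 / 0.029 = 127.0897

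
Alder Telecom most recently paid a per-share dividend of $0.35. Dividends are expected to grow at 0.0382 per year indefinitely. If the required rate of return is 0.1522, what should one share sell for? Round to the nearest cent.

Gordon growth model: P₀ = D₁/(r − g). D₁ = 0.35 × (1 + 0.0382) = 0.3634.
P₀ = 0.3634 / (0.1522 − 0.0382) = 0.3634 / 0.114 = 3.1875

$3.19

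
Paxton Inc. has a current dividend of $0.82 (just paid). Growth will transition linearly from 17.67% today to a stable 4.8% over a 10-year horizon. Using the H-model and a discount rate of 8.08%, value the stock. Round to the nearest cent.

$42.29

H-model: P₀ = D₀[(1+g_L) + H(g_S−g_L)]/(r−g_L), with H = 10/2 = 5.
P₀ = 0.82 × [(1+0.048) + 5×(0.1767−0.048)] / (0.0808−0.048)
   = 0.82 × 1.6915 / 0.0328 = 42.2875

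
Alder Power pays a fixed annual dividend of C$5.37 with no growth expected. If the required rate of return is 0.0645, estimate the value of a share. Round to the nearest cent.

Zero-growth DDM (perpetuity): P₀ = D/r = 5.37 / 0.0645 = 83.2558

C$83.26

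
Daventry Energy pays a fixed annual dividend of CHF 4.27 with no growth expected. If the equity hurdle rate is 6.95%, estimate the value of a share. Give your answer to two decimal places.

Zero-growth DDM (perpetuity): P₀ = D/r = 4.27 / 0.0695 = 61.4388

CHF 61.44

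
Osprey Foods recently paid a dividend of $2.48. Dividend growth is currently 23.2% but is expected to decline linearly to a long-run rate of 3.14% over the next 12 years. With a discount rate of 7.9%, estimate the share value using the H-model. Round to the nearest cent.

H-model: P₀ = D₀[(1+g_L) + H(g_S−g_L)]/(r−g_L), with H = 12/2 = 6.
P₀ = 2.48 × [(1+0.0314) + 6×(0.232−0.0314)] / (0.079−0.0314)
   = 2.48 × 2.2350 / 0.0476 = 116.4454

$116.45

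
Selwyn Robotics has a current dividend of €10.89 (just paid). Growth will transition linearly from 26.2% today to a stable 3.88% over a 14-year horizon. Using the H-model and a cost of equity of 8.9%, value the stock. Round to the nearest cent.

€564.28

H-model: P₀ = D₀[(1+g_L) + H(g_S−g_L)]/(r−g_L), with H = 14/2 = 7.
P₀ = 10.89 × [(1+0.0388) + 7×(0.262−0.0388)] / (0.089−0.0388)
   = 10.89 × 2.6012 / 0.0502 = 564.2842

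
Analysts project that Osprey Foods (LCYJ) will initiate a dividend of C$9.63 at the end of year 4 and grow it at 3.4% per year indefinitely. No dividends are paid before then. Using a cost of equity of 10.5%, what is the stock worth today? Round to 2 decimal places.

C$100.53

Deferred-dividend DDM. At t=3 the remaining stream is a growing perpetuity with first payment D_4 = 9.63.
V_3 = D_4/(r−g) = 9.63/(0.105−0.034) = 135.6338
P₀ = V_3/(1+r)^3 = 135.6338/(1+0.105)^3 = 100.5266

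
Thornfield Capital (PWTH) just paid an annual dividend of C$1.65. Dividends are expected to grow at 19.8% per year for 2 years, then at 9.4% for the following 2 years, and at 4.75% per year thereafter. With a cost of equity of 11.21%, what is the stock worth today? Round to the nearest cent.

C$37.47

Three-stage DDM. Project D₁…D_4; terminal Gordon value at t=4 with g = 0.0475; discount at r = 0.1121.
D_1 = 1.9767
D_2 = 2.3681
D_3 = 2.5907
D_4 = 2.8342
TV_4 = 2.9688/(0.1121−0.0475) = 45.9572
P₀ = Σ Dₜ/(1+r)ᵗ + TV_4/(1+r)^4 = 37.4741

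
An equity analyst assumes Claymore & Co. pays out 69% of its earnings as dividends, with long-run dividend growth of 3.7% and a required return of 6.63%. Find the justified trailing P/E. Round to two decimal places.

Justified trailing P/E = b(1+g)/(r−g) = 0.69×(1+0.037)/(0.0663−0.037) = 24.4208

24.42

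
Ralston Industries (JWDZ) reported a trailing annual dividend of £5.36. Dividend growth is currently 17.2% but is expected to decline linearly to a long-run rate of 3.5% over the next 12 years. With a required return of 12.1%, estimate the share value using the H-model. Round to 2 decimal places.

H-model: P₀ = D₀[(1+g_L) + H(g_S−g_L)]/(r−g_L), with H = 12/2 = 6.
P₀ = 5.36 × [(1+0.035) + 6×(0.172−0.035)] / (0.121−0.035)
   = 5.36 × 1.8570 / 0.086 = 115.7386

£115.74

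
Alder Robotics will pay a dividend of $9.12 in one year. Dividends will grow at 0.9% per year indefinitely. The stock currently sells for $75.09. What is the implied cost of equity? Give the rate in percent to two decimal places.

13.05%

Rearranging the constant-growth DDM: r = D₁/P₀ + g.
r = 9.1200 / 75.09 + 0.009 = 0.12145 + 0.009 = 0.13045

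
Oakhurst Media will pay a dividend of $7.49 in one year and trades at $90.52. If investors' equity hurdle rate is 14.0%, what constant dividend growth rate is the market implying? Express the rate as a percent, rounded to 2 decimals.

From P₀ = D₁/(r − g), the implied growth is g = r − D₁/P₀.
g = 0.14 − 7.49/90.52 = 0.14 − 0.08274 = 0.05726

5.73%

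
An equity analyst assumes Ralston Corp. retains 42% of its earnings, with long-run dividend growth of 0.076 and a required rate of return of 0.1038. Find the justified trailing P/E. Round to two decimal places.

Payout ratio b = 1 − 0.42 = 0.58.
Justified trailing P/E = b(1+g)/(r−g) = 0.58×(1+0.076)/(0.1038−0.076) = 22.4489

22.45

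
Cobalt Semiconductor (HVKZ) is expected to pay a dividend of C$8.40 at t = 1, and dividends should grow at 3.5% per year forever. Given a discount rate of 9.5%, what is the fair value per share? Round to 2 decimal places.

Gordon growth model: P₀ = D₁/(r − g), with D₁ = 8.40 given directly.
P₀ = 8.4000 / (0.095 − 0.035) = 8.4000 / 0.06 = 140.0000

C$140.00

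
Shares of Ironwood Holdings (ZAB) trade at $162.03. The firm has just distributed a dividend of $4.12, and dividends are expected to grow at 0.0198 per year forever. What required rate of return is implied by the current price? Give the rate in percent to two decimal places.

Rearranging the constant-growth DDM: r = D₁/P₀ + g.
D₁ = 4.12 × (1 + 0.0198) = 4.2016.
r = 4.2016 / 162.03 + 0.0198 = 0.02593 + 0.0198 = 0.04573

4.57%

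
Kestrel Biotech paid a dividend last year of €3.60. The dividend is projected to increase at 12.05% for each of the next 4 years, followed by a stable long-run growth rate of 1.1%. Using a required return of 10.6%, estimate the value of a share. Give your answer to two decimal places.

€55.24

Two-stage DDM. Project D₁…D_4 at 0.1205, terminal growth 0.011, discount at r = 0.106.
D_1 = 4.0338
D_2 = 4.5199
D_3 = 5.0645
D_4 = 5.6748
Terminal value at t=4: TV = D_5/(r−g) = 5.7372/(0.106−0.011) = 60.3917
P₀ = 4.0338/(1+0.106)^1 + 4.5199/(1+0.106)^2 + 5.0645/(1+0.106)^3 + 5.6748/(1+0.106)^4 + 60.3917/(1+0.106)^4 = 55.2387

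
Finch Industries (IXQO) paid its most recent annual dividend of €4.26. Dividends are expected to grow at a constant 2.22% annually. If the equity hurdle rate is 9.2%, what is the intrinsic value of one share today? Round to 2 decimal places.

€62.39

Gordon growth model: P₀ = D₁/(r − g). D₁ = 4.26 × (1 + 0.0222) = 4.3546.
P₀ = 4.3546 / (0.092 − 0.0222) = 4.3546 / 0.0698 = 62.3864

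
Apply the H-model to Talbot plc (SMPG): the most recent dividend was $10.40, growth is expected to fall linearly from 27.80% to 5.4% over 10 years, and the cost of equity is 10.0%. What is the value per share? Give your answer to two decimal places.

H-model: P₀ = D₀[(1+g_L) + H(g_S−g_L)]/(r−g_L), with H = 10/2 = 5.
P₀ = 10.40 × [(1+0.054) + 5×(0.278−0.054)] / (0.1−0.054)
   = 10.40 × 2.1740 / 0.046 = 491.5130

$491.51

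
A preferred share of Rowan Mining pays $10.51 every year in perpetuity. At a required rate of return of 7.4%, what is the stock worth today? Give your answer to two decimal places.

Zero-growth DDM (perpetuity): P₀ = D/r = 10.51 / 0.074 = 142.0270

$142.03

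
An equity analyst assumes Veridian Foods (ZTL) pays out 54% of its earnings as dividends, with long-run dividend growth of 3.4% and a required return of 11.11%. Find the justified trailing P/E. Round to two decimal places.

7.24

Justified trailing P/E = b(1+g)/(r−g) = 0.54×(1+0.034)/(0.1111−0.034) = 7.2420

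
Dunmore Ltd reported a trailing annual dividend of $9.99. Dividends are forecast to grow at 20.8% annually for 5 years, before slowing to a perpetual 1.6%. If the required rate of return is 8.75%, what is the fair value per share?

Two-stage DDM. Project D₁…D_5 at 0.208, terminal growth 0.016, discount at r = 0.0875.
D_1 = 12.0679
D_2 = 14.5780
D_3 = 17.6103
D_4 = 21.2732
D_5 = 25.6980
Terminal value at t=5: TV = D_6/(r−g) = 26.1092/(0.0875−0.016) = 365.1639
P₀ = 12.0679/(1+0.0875)^1 + 14.5780/(1+0.0875)^2 + 17.6103/(1+0.0875)^3 + 21.2732/(1+0.0875)^4 + 25.6980/(1+0.0875)^5 + 365.1639/(1+0.0875)^5 = 309.2922

$309.29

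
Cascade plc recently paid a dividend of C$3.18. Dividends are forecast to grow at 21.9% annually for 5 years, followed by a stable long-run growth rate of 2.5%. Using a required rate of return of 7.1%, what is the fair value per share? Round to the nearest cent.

Two-stage DDM. Project D₁…D_5 at 0.219, terminal growth 0.025, discount at r = 0.071.
D_1 = 3.8764
D_2 = 4.7254
D_3 = 5.7602
D_4 = 7.0217
D_5 = 8.5594
Terminal value at t=5: TV = D_6/(r−g) = 8.7734/(0.071−0.025) = 190.7268
P₀ = 3.8764/(1+0.071)^1 + 4.7254/(1+0.071)^2 + 5.7602/(1+0.071)^3 + 7.0217/(1+0.071)^4 + 8.5594/(1+0.071)^5 + 190.7268/(1+0.071)^5 = 159.1910

C$159.19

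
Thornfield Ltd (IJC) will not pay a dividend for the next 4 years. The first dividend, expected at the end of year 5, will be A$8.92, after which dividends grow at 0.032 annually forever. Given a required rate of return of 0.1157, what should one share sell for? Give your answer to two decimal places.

A$68.78

Deferred-dividend DDM. At t=4 the remaining stream is a growing perpetuity with first payment D_5 = 8.92.
V_4 = D_5/(r−g) = 8.92/(0.1157−0.032) = 106.5711
P₀ = V_4/(1+r)^4 = 106.5711/(1+0.1157)^4 = 68.7780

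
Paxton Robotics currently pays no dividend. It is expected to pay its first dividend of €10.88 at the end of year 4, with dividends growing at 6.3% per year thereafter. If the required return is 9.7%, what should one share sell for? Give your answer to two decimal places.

€242.40

Deferred-dividend DDM. At t=3 the remaining stream is a growing perpetuity with first payment D_4 = 10.88.
V_3 = D_4/(r−g) = 10.88/(0.097−0.063) = 320.0000
P₀ = V_3/(1+r)^3 = 320.0000/(1+0.097)^3 = 242.3986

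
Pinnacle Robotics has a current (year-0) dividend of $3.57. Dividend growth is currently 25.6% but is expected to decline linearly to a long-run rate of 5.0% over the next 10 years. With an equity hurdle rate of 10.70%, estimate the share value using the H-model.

$130.27

H-model: P₀ = D₀[(1+g_L) + H(g_S−g_L)]/(r−g_L), with H = 10/2 = 5.
P₀ = 3.57 × [(1+0.05) + 5×(0.256−0.05)] / (0.107−0.05)
   = 3.57 × 2.0800 / 0.057 = 130.2737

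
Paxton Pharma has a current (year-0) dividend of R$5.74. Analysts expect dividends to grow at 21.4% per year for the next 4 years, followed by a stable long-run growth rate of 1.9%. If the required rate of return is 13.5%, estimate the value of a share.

R$93.24

Two-stage DDM. Project D₁…D_4 at 0.214, terminal growth 0.019, discount at r = 0.135.
D_1 = 6.9684
D_2 = 8.4596
D_3 = 10.2699
D_4 = 12.4677
Terminal value at t=4: TV = D_5/(r−g) = 12.7046/(0.135−0.019) = 109.5224
P₀ = 6.9684/(1+0.135)^1 + 8.4596/(1+0.135)^2 + 10.2699/(1+0.135)^3 + 12.4677/(1+0.135)^4 + 109.5224/(1+0.135)^4 = 93.2394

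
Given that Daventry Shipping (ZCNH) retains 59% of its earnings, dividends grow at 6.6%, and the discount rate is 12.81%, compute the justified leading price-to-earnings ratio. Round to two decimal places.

Payout ratio b = 1 − 0.59 = 0.41.
Justified leading P/E = b/(r−g) = 0.41/(0.1281−0.066) = 6.6023

6.60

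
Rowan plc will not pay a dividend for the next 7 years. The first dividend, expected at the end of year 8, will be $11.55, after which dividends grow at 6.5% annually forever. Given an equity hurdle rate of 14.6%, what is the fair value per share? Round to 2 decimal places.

$54.93

Deferred-dividend DDM. At t=7 the remaining stream is a growing perpetuity with first payment D_8 = 11.55.
V_7 = D_8/(r−g) = 11.55/(0.146−0.065) = 142.5926
P₀ = V_7/(1+r)^7 = 142.5926/(1+0.146)^7 = 54.9294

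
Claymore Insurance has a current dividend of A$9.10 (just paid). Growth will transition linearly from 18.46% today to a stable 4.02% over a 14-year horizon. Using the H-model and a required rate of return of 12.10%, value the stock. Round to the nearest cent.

A$230.99

H-model: P₀ = D₀[(1+g_L) + H(g_S−g_L)]/(r−g_L), with H = 14/2 = 7.
P₀ = 9.10 × [(1+0.0402) + 7×(0.1846−0.0402)] / (0.121−0.0402)
   = 9.10 × 2.0510 / 0.0808 = 230.9913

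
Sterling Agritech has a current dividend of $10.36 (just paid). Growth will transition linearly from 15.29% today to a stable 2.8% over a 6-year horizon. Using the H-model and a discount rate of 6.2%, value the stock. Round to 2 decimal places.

$427.41

H-model: P₀ = D₀[(1+g_L) + H(g_S−g_L)]/(r−g_L), with H = 6/2 = 3.
P₀ = 10.36 × [(1+0.028) + 3×(0.1529−0.028)] / (0.062−0.028)
   = 10.36 × 1.4027 / 0.034 = 427.4109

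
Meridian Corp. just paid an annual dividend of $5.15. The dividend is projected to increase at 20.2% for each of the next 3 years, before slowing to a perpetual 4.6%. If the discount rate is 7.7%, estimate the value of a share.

$260.89

Two-stage DDM. Project D₁…D_3 at 0.202, terminal growth 0.046, discount at r = 0.077.
D_1 = 6.1903
D_2 = 7.4407
D_3 = 8.9438
Terminal value at t=3: TV = D_4/(r−g) = 9.3552/(0.077−0.046) = 301.7801
P₀ = 6.1903/(1+0.077)^1 + 7.4407/(1+0.077)^2 + 8.9438/(1+0.077)^3 + 301.7801/(1+0.077)^3 = 260.8922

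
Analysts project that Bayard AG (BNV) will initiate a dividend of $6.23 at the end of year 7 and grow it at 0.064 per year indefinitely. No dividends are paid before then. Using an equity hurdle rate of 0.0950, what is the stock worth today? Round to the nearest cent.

$116.58

Deferred-dividend DDM. At t=6 the remaining stream is a growing perpetuity with first payment D_7 = 6.23.
V_6 = D_7/(r−g) = 6.23/(0.095−0.064) = 200.9677
P₀ = V_6/(1+r)^6 = 200.9677/(1+0.095)^6 = 116.5847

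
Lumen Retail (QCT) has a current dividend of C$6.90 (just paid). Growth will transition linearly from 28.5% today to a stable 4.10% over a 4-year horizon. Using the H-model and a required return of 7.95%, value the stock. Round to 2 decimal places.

H-model: P₀ = D₀[(1+g_L) + H(g_S−g_L)]/(r−g_L), with H = 4/2 = 2.
P₀ = 6.90 × [(1+0.041) + 2×(0.285−0.041)] / (0.0795−0.041)
   = 6.90 × 1.5290 / 0.0385 = 274.0286

C$274.03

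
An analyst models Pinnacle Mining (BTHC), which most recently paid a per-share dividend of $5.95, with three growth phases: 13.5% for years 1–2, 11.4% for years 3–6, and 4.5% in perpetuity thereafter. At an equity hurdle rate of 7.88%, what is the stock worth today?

Three-stage DDM. Project D₁…D_6; terminal Gordon value at t=6 with g = 0.045; discount at r = 0.0788.
D_1 = 6.7533
D_2 = 7.6649
D_3 = 8.5387
D_4 = 9.5122
D_5 = 10.5965
D_6 = 11.8046
TV_6 = 12.3358/(0.0788−0.045) = 364.9632
P₀ = Σ Dₜ/(1+r)ᵗ + TV_6/(1+r)^6 = 272.9385

$272.94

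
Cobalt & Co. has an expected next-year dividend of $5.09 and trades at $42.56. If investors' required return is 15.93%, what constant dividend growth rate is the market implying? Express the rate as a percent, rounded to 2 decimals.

From P₀ = D₁/(r − g), the implied growth is g = r − D₁/P₀.
g = 0.1593 − 5.09/42.56 = 0.1593 − 0.11960 = 0.03970

3.97%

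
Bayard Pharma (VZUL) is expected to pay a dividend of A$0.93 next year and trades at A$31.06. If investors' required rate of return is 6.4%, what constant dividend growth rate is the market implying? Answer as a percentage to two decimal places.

From P₀ = D₁/(r − g), the implied growth is g = r − D₁/P₀.
g = 0.064 − 0.93/31.06 = 0.064 − 0.02994 = 0.03406

3.41%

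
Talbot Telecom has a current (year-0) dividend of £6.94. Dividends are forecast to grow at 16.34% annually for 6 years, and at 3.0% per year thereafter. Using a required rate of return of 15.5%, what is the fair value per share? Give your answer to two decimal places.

£102.44

Two-stage DDM. Project D₁…D_6 at 0.1634, terminal growth 0.03, discount at r = 0.155.
D_1 = 8.0740
D_2 = 9.3933
D_3 = 10.9282
D_4 = 12.7138
D_5 = 14.7912
D_6 = 17.2081
Terminal value at t=6: TV = D_7/(r−g) = 17.7244/(0.155−0.03) = 141.7950
P₀ = 8.0740/(1+0.155)^1 + 9.3933/(1+0.155)^2 + 10.9282/(1+0.155)^3 + 12.7138/(1+0.155)^4 + 14.7912/(1+0.155)^5 + 17.2081/(1+0.155)^6 + 141.7950/(1+0.155)^6 = 102.4397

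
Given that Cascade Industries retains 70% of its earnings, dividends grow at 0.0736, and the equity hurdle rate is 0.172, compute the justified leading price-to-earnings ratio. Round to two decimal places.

3.05

Payout ratio b = 1 − 0.70 = 0.30.
Justified leading P/E = b/(r−g) = 0.30/(0.172−0.0736) = 3.0488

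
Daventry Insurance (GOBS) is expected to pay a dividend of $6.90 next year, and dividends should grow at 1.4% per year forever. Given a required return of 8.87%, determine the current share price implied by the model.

$92.37

Gordon growth model: P₀ = D₁/(r − g), with D₁ = 6.90 given directly.
P₀ = 6.9000 / (0.0887 − 0.014) = 6.9000 / 0.0747 = 92.3695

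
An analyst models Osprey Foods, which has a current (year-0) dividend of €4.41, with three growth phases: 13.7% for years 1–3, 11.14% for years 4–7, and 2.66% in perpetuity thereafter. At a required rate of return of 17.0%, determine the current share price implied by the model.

€50.35

Three-stage DDM. Project D₁…D_7; terminal Gordon value at t=7 with g = 0.0266; discount at r = 0.17.
D_1 = 5.0142
D_2 = 5.7011
D_3 = 6.4822
D_4 = 7.2043
D_5 = 8.0068
D_6 = 8.8988
D_7 = 9.8901
TV_7 = 10.1532/(0.17−0.0266) = 70.8033
P₀ = Σ Dₜ/(1+r)ᵗ + TV_7/(1+r)^7 = 50.3500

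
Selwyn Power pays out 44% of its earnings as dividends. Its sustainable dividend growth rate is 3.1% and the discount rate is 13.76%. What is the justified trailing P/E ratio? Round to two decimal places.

4.26

Justified trailing P/E = b(1+g)/(r−g) = 0.44×(1+0.031)/(0.1376−0.031) = 4.2555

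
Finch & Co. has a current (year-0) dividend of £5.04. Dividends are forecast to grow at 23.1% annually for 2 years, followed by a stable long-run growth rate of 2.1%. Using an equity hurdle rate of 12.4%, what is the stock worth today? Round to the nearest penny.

Two-stage DDM. Project D₁…D_2 at 0.231, terminal growth 0.021, discount at r = 0.124.
D_1 = 6.2042
D_2 = 7.6374
Terminal value at t=2: TV = D_3/(r−g) = 7.7978/(0.124−0.021) = 75.7068
P₀ = 6.2042/(1+0.124)^1 + 7.6374/(1+0.124)^2 + 75.7068/(1+0.124)^2 = 71.4893

£71.49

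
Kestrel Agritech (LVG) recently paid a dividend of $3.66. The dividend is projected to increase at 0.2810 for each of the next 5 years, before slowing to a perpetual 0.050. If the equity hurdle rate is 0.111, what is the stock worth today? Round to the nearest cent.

$157.01

Two-stage DDM. Project D₁…D_5 at 0.281, terminal growth 0.05, discount at r = 0.111.
D_1 = 4.6885
D_2 = 6.0059
D_3 = 7.6936
D_4 = 9.8555
D_5 = 12.6249
Terminal value at t=5: TV = D_6/(r−g) = 13.2561/(0.111−0.05) = 217.3132
P₀ = 4.6885/(1+0.111)^1 + 6.0059/(1+0.111)^2 + 7.6936/(1+0.111)^3 + 9.8555/(1+0.111)^4 + 12.6249/(1+0.111)^5 + 217.3132/(1+0.111)^5 = 157.0089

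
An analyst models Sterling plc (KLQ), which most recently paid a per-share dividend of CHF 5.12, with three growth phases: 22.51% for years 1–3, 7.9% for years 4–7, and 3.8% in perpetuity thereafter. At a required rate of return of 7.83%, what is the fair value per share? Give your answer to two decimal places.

CHF 243.92

Three-stage DDM. Project D₁…D_7; terminal Gordon value at t=7 with g = 0.038; discount at r = 0.0783.
D_1 = 6.2725
D_2 = 7.6845
D_3 = 9.4142
D_4 = 10.1579
D_5 = 10.9604
D_6 = 11.8263
D_7 = 12.7606
TV_7 = 13.2455/(0.0783−0.038) = 328.6720
P₀ = Σ Dₜ/(1+r)ᵗ + TV_7/(1+r)^7 = 243.9218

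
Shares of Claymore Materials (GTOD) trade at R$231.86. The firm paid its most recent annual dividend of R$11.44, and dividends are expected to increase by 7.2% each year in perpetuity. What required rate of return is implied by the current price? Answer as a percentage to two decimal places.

Rearranging the constant-growth DDM: r = D₁/P₀ + g.
D₁ = 11.44 × (1 + 0.072) = 12.2637.
r = 12.2637 / 231.86 + 0.072 = 0.05289 + 0.072 = 0.12489

12.49%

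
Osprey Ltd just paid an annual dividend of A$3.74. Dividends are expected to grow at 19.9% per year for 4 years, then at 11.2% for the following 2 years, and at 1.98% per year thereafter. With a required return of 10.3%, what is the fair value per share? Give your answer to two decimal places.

Three-stage DDM. Project D₁…D_6; terminal Gordon value at t=6 with g = 0.0198; discount at r = 0.103.
D_1 = 4.4843
D_2 = 5.3766
D_3 = 6.4466
D_4 = 7.7294
D_5 = 8.5951
D_6 = 9.5578
TV_6 = 9.7470/(0.103−0.0198) = 117.1520
P₀ = Σ Dₜ/(1+r)ᵗ + TV_6/(1+r)^6 = 94.1408

A$94.14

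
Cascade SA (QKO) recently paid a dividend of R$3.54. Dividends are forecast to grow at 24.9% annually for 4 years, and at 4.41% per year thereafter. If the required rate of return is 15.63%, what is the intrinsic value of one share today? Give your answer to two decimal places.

Two-stage DDM. Project D₁…D_4 at 0.249, terminal growth 0.0441, discount at r = 0.1563.
D_1 = 4.4215
D_2 = 5.5224
D_3 = 6.8975
D_4 = 8.6150
Terminal value at t=4: TV = D_5/(r−g) = 8.9949/(0.1563−0.0441) = 80.1682
P₀ = 4.4215/(1+0.1563)^1 + 5.5224/(1+0.1563)^2 + 6.8975/(1+0.1563)^3 + 8.6150/(1+0.1563)^4 + 80.1682/(1+0.1563)^4 = 62.0804

R$62.08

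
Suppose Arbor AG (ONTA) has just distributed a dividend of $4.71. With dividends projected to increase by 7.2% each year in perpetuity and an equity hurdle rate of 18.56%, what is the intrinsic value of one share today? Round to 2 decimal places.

$44.45

Gordon growth model: P₀ = D₁/(r − g). D₁ = 4.71 × (1 + 0.072) = 5.0491.
P₀ = 5.0491 / (0.1856 − 0.072) = 5.0491 / 0.1136 = 44.4465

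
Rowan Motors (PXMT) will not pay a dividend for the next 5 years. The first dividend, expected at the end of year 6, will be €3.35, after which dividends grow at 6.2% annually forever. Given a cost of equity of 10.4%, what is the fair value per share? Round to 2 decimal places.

€48.64

Deferred-dividend DDM. At t=5 the remaining stream is a growing perpetuity with first payment D_6 = 3.35.
V_5 = D_6/(r−g) = 3.35/(0.104−0.062) = 79.7619
P₀ = V_5/(1+r)^5 = 79.7619/(1+0.104)^5 = 48.6351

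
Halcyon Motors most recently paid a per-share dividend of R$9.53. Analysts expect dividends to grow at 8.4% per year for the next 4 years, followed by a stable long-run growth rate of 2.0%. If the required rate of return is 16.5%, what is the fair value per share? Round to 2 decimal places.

Two-stage DDM. Project D₁…D_4 at 0.084, terminal growth 0.02, discount at r = 0.165.
D_1 = 10.3305
D_2 = 11.1983
D_3 = 12.1389
D_4 = 13.1586
Terminal value at t=4: TV = D_5/(r−g) = 13.4218/(0.165−0.02) = 92.5640
P₀ = 10.3305/(1+0.165)^1 + 11.1983/(1+0.165)^2 + 12.1389/(1+0.165)^3 + 13.1586/(1+0.165)^4 + 92.5640/(1+0.165)^4 = 82.1892

R$82.19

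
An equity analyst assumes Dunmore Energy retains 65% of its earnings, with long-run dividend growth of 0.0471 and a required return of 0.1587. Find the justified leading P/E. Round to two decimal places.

3.14

Payout ratio b = 1 − 0.65 = 0.35.
Justified leading P/E = b/(r−g) = 0.35/(0.1587−0.0471) = 3.1362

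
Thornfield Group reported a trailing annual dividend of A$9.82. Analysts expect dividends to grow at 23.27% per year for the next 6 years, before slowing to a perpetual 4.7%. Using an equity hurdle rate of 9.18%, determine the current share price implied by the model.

A$567.46

Two-stage DDM. Project D₁…D_6 at 0.2327, terminal growth 0.047, discount at r = 0.0918.
D_1 = 12.1051
D_2 = 14.9220
D_3 = 18.3943
D_4 = 22.6747
D_5 = 27.9511
D_6 = 34.4553
Terminal value at t=6: TV = D_7/(r−g) = 36.0747/(0.0918−0.047) = 805.2385
P₀ = 12.1051/(1+0.0918)^1 + 14.9220/(1+0.0918)^2 + 18.3943/(1+0.0918)^3 + 22.6747/(1+0.0918)^4 + 27.9511/(1+0.0918)^5 + 34.4553/(1+0.0918)^6 + 805.2385/(1+0.0918)^6 = 567.4634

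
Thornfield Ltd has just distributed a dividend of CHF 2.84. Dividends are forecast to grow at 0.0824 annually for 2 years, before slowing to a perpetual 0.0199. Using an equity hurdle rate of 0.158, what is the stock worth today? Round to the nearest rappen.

CHF 23.46

Two-stage DDM. Project D₁…D_2 at 0.0824, terminal growth 0.0199, discount at r = 0.158.
D_1 = 3.0740
D_2 = 3.3273
Terminal value at t=2: TV = D_3/(r−g) = 3.3935/(0.158−0.0199) = 24.5730
P₀ = 3.0740/(1+0.158)^1 + 3.3273/(1+0.158)^2 + 24.5730/(1+0.158)^2 = 23.4607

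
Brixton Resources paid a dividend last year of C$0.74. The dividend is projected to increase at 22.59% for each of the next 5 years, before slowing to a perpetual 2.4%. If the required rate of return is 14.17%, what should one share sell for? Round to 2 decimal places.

C$13.79

Two-stage DDM. Project D₁…D_5 at 0.2259, terminal growth 0.024, discount at r = 0.1417.
D_1 = 0.9072
D_2 = 1.1121
D_3 = 1.3633
D_4 = 1.6713
D_5 = 2.0488
Terminal value at t=5: TV = D_6/(r−g) = 2.0980/(0.1417−0.024) = 17.8250
P₀ = 0.9072/(1+0.1417)^1 + 1.1121/(1+0.1417)^2 + 1.3633/(1+0.1417)^3 + 1.6713/(1+0.1417)^4 + 2.0488/(1+0.1417)^5 + 17.8250/(1+0.1417)^5 = 13.7928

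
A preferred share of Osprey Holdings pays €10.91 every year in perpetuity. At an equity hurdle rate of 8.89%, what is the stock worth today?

Zero-growth DDM (perpetuity): P₀ = D/r = 10.91 / 0.0889 = 122.7222

€122.72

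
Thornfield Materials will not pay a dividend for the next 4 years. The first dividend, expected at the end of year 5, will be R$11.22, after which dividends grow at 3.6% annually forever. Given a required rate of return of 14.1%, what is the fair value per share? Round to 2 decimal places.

Deferred-dividend DDM. At t=4 the remaining stream is a growing perpetuity with first payment D_5 = 11.22.
V_4 = D_5/(r−g) = 11.22/(0.141−0.036) = 106.8571
P₀ = V_4/(1+r)^4 = 106.8571/(1+0.141)^4 = 63.0465

R$63.05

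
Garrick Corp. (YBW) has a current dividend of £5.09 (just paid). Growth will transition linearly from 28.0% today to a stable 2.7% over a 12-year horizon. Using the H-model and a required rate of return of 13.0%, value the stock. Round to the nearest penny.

£125.77

H-model: P₀ = D₀[(1+g_L) + H(g_S−g_L)]/(r−g_L), with H = 12/2 = 6.
P₀ = 5.09 × [(1+0.027) + 6×(0.28−0.027)] / (0.13−0.027)
   = 5.09 × 2.5450 / 0.103 = 125.7675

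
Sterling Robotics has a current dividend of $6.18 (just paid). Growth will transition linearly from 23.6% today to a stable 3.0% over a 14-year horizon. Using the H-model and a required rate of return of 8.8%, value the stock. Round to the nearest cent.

H-model: P₀ = D₀[(1+g_L) + H(g_S−g_L)]/(r−g_L), with H = 14/2 = 7.
P₀ = 6.18 × [(1+0.03) + 7×(0.236−0.03)] / (0.088−0.03)
   = 6.18 × 2.4720 / 0.058 = 263.3959

$263.40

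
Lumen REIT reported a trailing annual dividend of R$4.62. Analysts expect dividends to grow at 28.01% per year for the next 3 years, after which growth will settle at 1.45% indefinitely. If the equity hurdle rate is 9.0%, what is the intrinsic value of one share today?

R$119.84

Two-stage DDM. Project D₁…D_3 at 0.2801, terminal growth 0.0145, discount at r = 0.09.
D_1 = 5.9141
D_2 = 7.5706
D_3 = 9.6911
Terminal value at t=3: TV = D_4/(r−g) = 9.8316/(0.09−0.0145) = 130.2203
P₀ = 5.9141/(1+0.09)^1 + 7.5706/(1+0.09)^2 + 9.6911/(1+0.09)^3 + 130.2203/(1+0.09)^3 = 119.8351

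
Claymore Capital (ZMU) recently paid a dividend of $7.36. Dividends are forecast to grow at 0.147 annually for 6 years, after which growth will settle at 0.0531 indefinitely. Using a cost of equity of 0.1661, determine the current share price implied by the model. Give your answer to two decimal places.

$103.82

Two-stage DDM. Project D₁…D_6 at 0.147, terminal growth 0.0531, discount at r = 0.1661.
D_1 = 8.4419
D_2 = 9.6829
D_3 = 11.1063
D_4 = 12.7389
D_5 = 14.6115
D_6 = 16.7594
Terminal value at t=6: TV = D_7/(r−g) = 17.6493/(0.1661−0.0531) = 156.1887
P₀ = 8.4419/(1+0.1661)^1 + 9.6829/(1+0.1661)^2 + 11.1063/(1+0.1661)^3 + 12.7389/(1+0.1661)^4 + 14.6115/(1+0.1661)^5 + 16.7594/(1+0.1661)^6 + 156.1887/(1+0.1661)^6 = 103.8169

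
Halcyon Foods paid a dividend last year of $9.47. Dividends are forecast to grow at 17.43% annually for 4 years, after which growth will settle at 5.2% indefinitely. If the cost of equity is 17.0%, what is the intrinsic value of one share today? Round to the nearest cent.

Two-stage DDM. Project D₁…D_4 at 0.1743, terminal growth 0.052, discount at r = 0.17.
D_1 = 11.1206
D_2 = 13.0589
D_3 = 15.3351
D_4 = 18.0080
Terminal value at t=4: TV = D_5/(r−g) = 18.9444/(0.17−0.052) = 160.5462
P₀ = 11.1206/(1+0.17)^1 + 13.0589/(1+0.17)^2 + 15.3351/(1+0.17)^3 + 18.0080/(1+0.17)^4 + 160.5462/(1+0.17)^4 = 123.9048

$123.90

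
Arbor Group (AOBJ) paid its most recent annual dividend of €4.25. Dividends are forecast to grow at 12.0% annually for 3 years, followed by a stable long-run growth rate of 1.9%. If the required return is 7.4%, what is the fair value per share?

€103.17

Two-stage DDM. Project D₁…D_3 at 0.12, terminal growth 0.019, discount at r = 0.074.
D_1 = 4.7600
D_2 = 5.3312
D_3 = 5.9709
Terminal value at t=3: TV = D_4/(r−g) = 6.0844/(0.074−0.019) = 110.6253
P₀ = 4.7600/(1+0.074)^1 + 5.3312/(1+0.074)^2 + 5.9709/(1+0.074)^3 + 110.6253/(1+0.074)^3 = 103.1717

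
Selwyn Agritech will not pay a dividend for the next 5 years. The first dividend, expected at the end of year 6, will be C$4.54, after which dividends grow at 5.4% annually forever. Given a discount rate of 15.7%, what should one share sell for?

Deferred-dividend DDM. At t=5 the remaining stream is a growing perpetuity with first payment D_6 = 4.54.
V_5 = D_6/(r−g) = 4.54/(0.157−0.054) = 44.0777
P₀ = V_5/(1+r)^5 = 44.0777/(1+0.157)^5 = 21.2594

C$21.26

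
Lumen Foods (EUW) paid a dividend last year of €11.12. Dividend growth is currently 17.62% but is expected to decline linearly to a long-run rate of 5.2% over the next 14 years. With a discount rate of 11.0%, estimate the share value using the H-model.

€368.38

H-model: P₀ = D₀[(1+g_L) + H(g_S−g_L)]/(r−g_L), with H = 14/2 = 7.
P₀ = 11.12 × [(1+0.052) + 7×(0.1762−0.052)] / (0.11−0.052)
   = 11.12 × 1.9214 / 0.058 = 368.3788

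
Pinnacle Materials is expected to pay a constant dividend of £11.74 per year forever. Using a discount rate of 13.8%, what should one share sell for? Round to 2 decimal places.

£85.07

Zero-growth DDM (perpetuity): P₀ = D/r = 11.74 / 0.138 = 85.0725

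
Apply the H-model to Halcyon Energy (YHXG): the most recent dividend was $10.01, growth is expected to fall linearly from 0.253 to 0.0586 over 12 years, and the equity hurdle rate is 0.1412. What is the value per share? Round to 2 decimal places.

H-model: P₀ = D₀[(1+g_L) + H(g_S−g_L)]/(r−g_L), with H = 12/2 = 6.
P₀ = 10.01 × [(1+0.0586) + 6×(0.253−0.0586)] / (0.1412−0.0586)
   = 10.01 × 2.2250 / 0.0826 = 269.6398

$269.64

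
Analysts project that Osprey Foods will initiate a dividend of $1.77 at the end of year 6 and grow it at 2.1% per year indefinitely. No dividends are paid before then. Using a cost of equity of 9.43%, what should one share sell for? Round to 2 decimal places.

Deferred-dividend DDM. At t=5 the remaining stream is a growing perpetuity with first payment D_6 = 1.77.
V_5 = D_6/(r−g) = 1.77/(0.0943−0.021) = 24.1473
P₀ = V_5/(1+r)^5 = 24.1473/(1+0.0943)^5 = 15.3882

$15.39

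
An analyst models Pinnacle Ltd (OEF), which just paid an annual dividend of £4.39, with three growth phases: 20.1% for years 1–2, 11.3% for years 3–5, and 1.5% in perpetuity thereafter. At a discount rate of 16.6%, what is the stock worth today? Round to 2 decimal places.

Three-stage DDM. Project D₁…D_5; terminal Gordon value at t=5 with g = 0.015; discount at r = 0.166.
D_1 = 5.2724
D_2 = 6.3321
D_3 = 7.0477
D_4 = 7.8441
D_5 = 8.7304
TV_5 = 8.8614/(0.166−0.015) = 58.6847
P₀ = Σ Dₜ/(1+r)ᵗ + TV_5/(1+r)^5 = 49.1487

£49.15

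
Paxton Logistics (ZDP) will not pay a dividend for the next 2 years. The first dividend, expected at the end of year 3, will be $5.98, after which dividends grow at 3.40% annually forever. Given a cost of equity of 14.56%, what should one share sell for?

Deferred-dividend DDM. At t=2 the remaining stream is a growing perpetuity with first payment D_3 = 5.98.
V_2 = D_3/(r−g) = 5.98/(0.1456−0.034) = 53.5842
P₀ = V_2/(1+r)^2 = 53.5842/(1+0.1456)^2 = 40.8292

$40.83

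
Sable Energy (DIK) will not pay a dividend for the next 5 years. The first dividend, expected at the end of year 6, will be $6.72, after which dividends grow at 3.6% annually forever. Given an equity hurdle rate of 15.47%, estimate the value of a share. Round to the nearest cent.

Deferred-dividend DDM. At t=5 the remaining stream is a growing perpetuity with first payment D_6 = 6.72.
V_5 = D_6/(r−g) = 6.72/(0.1547−0.036) = 56.6133
P₀ = V_5/(1+r)^5 = 56.6133/(1+0.1547)^5 = 27.5786

$27.58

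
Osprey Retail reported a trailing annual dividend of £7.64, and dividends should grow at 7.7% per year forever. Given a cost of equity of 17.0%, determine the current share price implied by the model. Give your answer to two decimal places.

Gordon growth model: P₀ = D₁/(r − g). D₁ = 7.64 × (1 + 0.077) = 8.2283.
P₀ = 8.2283 / (0.17 − 0.077) = 8.2283 / 0.093 = 88.4761

£88.48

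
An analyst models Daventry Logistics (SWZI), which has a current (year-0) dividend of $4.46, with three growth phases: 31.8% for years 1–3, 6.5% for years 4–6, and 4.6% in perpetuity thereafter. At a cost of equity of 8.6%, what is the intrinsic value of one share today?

$239.58

Three-stage DDM. Project D₁…D_6; terminal Gordon value at t=6 with g = 0.046; discount at r = 0.086.
D_1 = 5.8783
D_2 = 7.7476
D_3 = 10.2113
D_4 = 10.8750
D_5 = 11.5819
D_6 = 12.3347
TV_6 = 12.9021/(0.086−0.046) = 322.5534
P₀ = Σ Dₜ/(1+r)ᵗ + TV_6/(1+r)^6 = 239.5763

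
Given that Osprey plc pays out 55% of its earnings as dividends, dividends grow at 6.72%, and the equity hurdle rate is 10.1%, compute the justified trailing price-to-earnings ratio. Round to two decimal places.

Justified trailing P/E = b(1+g)/(r−g) = 0.55×(1+0.0672)/(0.101−0.0672) = 17.3657

17.37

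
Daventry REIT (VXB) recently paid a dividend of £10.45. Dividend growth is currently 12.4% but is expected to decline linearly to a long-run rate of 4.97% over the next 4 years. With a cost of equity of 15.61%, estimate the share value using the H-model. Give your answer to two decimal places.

H-model: P₀ = D₀[(1+g_L) + H(g_S−g_L)]/(r−g_L), with H = 4/2 = 2.
P₀ = 10.45 × [(1+0.0497) + 2×(0.124−0.0497)] / (0.1561−0.0497)
   = 10.45 × 1.1983 / 0.1064 = 117.6902

£117.69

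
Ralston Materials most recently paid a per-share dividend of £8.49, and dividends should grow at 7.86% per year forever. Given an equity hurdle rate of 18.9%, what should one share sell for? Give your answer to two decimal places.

Gordon growth model: P₀ = D₁/(r − g). D₁ = 8.49 × (1 + 0.0786) = 9.1573.
P₀ = 9.1573 / (0.189 − 0.0786) = 9.1573 / 0.1104 = 82.9467

£82.95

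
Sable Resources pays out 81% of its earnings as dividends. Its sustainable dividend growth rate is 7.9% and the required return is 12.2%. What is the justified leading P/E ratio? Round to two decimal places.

18.84

Justified leading P/E = b/(r−g) = 0.81/(0.122−0.079) = 18.8372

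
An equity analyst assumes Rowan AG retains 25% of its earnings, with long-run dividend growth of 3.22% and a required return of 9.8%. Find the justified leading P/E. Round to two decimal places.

11.40

Payout ratio b = 1 − 0.25 = 0.75.
Justified leading P/E = b/(r−g) = 0.75/(0.098−0.0322) = 11.3982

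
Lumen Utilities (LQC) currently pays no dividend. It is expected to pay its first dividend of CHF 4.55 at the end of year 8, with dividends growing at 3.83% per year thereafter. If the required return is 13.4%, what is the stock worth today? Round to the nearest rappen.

Deferred-dividend DDM. At t=7 the remaining stream is a growing perpetuity with first payment D_8 = 4.55.
V_7 = D_8/(r−g) = 4.55/(0.134−0.0383) = 47.5444
P₀ = V_7/(1+r)^7 = 47.5444/(1+0.134)^7 = 19.7155

CHF 19.72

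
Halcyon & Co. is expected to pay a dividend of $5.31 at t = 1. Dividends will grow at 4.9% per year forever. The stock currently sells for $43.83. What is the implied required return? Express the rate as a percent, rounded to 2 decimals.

17.01%

Rearranging the constant-growth DDM: r = D₁/P₀ + g.
r = 5.3100 / 43.83 + 0.049 = 0.12115 + 0.049 = 0.17015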